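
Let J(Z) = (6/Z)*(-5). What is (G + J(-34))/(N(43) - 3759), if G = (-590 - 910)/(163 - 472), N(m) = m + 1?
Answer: -2009/1300993 ≈ -0.0015442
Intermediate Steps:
N(m) = 1 + m
G = 500/103 (G = -1500/(-309) = -1500*(-1/309) = 500/103 ≈ 4.8544)
J(Z) = -30/Z
(G + J(-34))/(N(43) - 3759) = (500/103 - 30/(-34))/((1 + 43) - 3759) = (500/103 - 30*(-1/34))/(44 - 3759) = (500/103 + 15/17)/(-3715) = (10045/1751)*(-1/3715) = -2009/1300993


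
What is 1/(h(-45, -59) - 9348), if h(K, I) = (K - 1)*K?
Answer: -1/7278 ≈ -0.00013740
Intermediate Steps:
h(K, I) = K*(-1 + K) (h(K, I) = (-1 + K)*K = K*(-1 + K))
1/(h(-45, -59) - 9348) = 1/(-45*(-1 - 45) - 9348) = 1/(-45*(-46) - 9348) = 1/(2070 - 9348) = 1/(-7278) = -1/7278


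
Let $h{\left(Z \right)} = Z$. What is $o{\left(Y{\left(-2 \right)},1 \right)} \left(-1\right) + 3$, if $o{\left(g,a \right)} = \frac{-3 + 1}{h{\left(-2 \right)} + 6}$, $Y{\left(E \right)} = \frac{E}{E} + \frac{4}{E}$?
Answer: $\frac{7}{2} \approx 3.5$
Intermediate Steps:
$Y{\left(E \right)} = 1 + \frac{4}{E}$
$o{\left(g,a \right)} = - \frac{1}{2}$ ($o{\left(g,a \right)} = \frac{-3 + 1}{-2 + 6} = - \frac{2}{4} = \left(-2\right) \frac{1}{4} = - \frac{1}{2}$)
$o{\left(Y{\left(-2 \right)},1 \right)} \left(-1\right) + 3 = \left(- \frac{1}{2}\right) \left(-1\right) + 3 = \frac{1}{2} + 3 = \frac{7}{2}$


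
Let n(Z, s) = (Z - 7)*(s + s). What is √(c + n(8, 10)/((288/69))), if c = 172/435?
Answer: √1744930/580 ≈ 2.2775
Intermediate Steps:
n(Z, s) = 2*s*(-7 + Z) (n(Z, s) = (-7 + Z)*(2*s) = 2*s*(-7 + Z))
c = 172/435 (c = 172*(1/435) = 172/435 ≈ 0.39540)
√(c + n(8, 10)/((288/69))) = √(172/435 + (2*10*(-7 + 8))/((288/69))) = √(172/435 + (2*10*1)/((288*(1/69)))) = √(172/435 + 20/(96/23)) = √(172/435 + 20*(23/96)) = √(172/435 + 115/24) = √(6017/1160) = √1744930/580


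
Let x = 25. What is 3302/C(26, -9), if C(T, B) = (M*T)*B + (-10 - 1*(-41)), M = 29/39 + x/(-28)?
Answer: 3556/71 ≈ 50.085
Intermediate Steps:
M = -163/1092 (M = 29/39 + 25/(-28) = 29*(1/39) + 25*(-1/28) = 29/39 - 25/28 = -163/1092 ≈ -0.14927)
C(T, B) = 31 - 163*B*T/1092 (C(T, B) = (-163*T/1092)*B + (-10 - 1*(-41)) = -163*B*T/1092 + (-10 + 41) = -163*B*T/1092 + 31 = 31 - 163*B*T/1092)
3302/C(26, -9) = 3302/(31 - 163/1092*(-9)*26) = 3302/(31 + 489/14) = 3302/(923/14) = 3302*(14/923) = 3556/71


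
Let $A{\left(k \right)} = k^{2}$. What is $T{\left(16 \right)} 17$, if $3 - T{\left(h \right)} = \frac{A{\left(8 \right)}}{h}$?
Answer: $-17$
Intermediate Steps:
$T{\left(h \right)} = 3 - \frac{64}{h}$ ($T{\left(h \right)} = 3 - \frac{8^{2}}{h} = 3 - \frac{64}{h}$)
$T{\left(16 \right)} 17 = \left(3 - \frac{64}{16}\right) 17 = \left(3 - 4\right) 17 = \left(-1\right) 17 = -17$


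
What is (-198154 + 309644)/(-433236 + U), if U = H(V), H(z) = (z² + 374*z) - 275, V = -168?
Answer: -111490/468119 ≈ -0.23817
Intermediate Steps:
H(z) = -275 + z² + 374*z
U = -34883 (U = -275 + (-168)² + 374*(-168) = -275 + 28224 - 62832 = -34883)
(-198154 + 309644)/(-433236 + U) = (-198154 + 309644)/(-433236 - 34883) = 111490/(-468119) = 111490*(-1/468119) = -111490/468119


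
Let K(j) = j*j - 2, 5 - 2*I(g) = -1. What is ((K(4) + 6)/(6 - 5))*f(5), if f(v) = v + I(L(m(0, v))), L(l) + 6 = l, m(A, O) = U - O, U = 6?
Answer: 160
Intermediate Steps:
m(A, O) = 6 - O
L(l) = -6 + l
I(g) = 3 (I(g) = 5/2 - ½*(-1) = 5/2 + ½ = 3)
K(j) = -2 + j² (K(j) = j² - 2 = -2 + j²)
f(v) = 3 + v (f(v) = v + 3 = 3 + v)
((K(4) + 6)/(6 - 5))*f(5) = (((-2 + 4²) + 6)/(6 - 5))*(3 + 5) = (((-2 + 16) + 6)/1)*8 = ((14 + 6)*1)*8 = (20*1)*8 = 20*8 = 160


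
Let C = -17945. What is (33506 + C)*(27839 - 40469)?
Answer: -196535430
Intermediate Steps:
(33506 + C)*(27839 - 40469) = (33506 - 17945)*(27839 - 40469) = 15561*(-12630) = -196535430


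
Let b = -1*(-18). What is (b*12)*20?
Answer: 4320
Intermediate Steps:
b = 18
(b*12)*20 = (18*12)*20 = 216*20 = 4320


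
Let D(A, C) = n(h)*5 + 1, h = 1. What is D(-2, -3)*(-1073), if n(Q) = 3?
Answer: -17168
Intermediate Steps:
D(A, C) = 16 (D(A, C) = 3*5 + 1 = 15 + 1 = 16)
D(-2, -3)*(-1073) = 16*(-1073) = -17168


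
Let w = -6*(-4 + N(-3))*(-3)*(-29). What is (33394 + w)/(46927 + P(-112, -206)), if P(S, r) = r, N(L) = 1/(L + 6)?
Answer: 35308/46721 ≈ 0.75572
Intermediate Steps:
N(L) = 1/(6 + L)
w = 1914 (w = -6*(-4 + 1/(6 - 3))*(-3)*(-29) = -6*(-4 + 1/3)*(-3)*(-29) = -6*(-4 + ⅓)*(-3)*(-29) = -(-22)*(-3)*(-29) = -6*11*(-29) = -66*(-29) = 1914)
(33394 + w)/(46927 + P(-112, -206)) = (33394 + 1914)/(46927 - 206) = 35308/46721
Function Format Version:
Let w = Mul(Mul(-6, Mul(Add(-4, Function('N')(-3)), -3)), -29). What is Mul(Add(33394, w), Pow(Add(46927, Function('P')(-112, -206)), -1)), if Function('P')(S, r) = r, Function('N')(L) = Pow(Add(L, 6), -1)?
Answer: Rational(35308, 46721) ≈ 0.75572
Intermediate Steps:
Function('N')(L) = Pow(Add(6, L), -1)
w = 1914 (w = Mul(Mul(-6, Mul(Add(-4, Pow(Add(6, -3), -1)), -3)), -29) = Mul(Mul(-6, Mul(Add(-4, Pow(3, -1)), -3)), -29) = Mul(Mul(-6, Mul(Add(-4, Rational(1, 3)), -3)), -29) = Mul(Mul(-6, Mul(Rational(-11, 3), -3)), -29) = Mul(Mul(-6, 11), -29) = Mul(-66, -29) = 1914)
Mul(Add(33394, w), Pow(Add(46927, Function('P')(-112, -206)), -1)) = Mul(Add(33394, 1914), Pow(Add(46927, -206), -1)) = Mul(35308, Pow(46721, -1)) = Mul(35308, Rational(1, 46721)) = Rational(35308, 46721)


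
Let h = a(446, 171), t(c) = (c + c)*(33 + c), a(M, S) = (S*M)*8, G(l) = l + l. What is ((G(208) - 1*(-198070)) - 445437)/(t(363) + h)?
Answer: -27439/99736 ≈ -0.27512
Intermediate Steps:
G(l) = 2*l
a(M, S) = 8*M*S (a(M, S) = (M*S)*8 = 8*M*S)
t(c) = 2*c*(33 + c) (t(c) = (2*c)*(33 + c) = 2*c*(33 + c))
h = 610128 (h = 8*446*171 = 610128)
((G(208) - 1*(-198070)) - 445437)/(t(363) + h) = ((2*208 - 1*(-198070)) - 445437)/(2*363*(33 + 363) + 610128) = ((416 + 198070) - 445437)/(2*363*396 + 610128) = (198486 - 445437)/(287496 + 610128) = -246951/897624 = -246951*1/897624 = -27439/99736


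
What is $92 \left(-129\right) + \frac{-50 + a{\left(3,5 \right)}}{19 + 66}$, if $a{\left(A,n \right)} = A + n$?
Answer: $- \frac{1008822}{85} \approx -11869.0$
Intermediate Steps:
$92 \left(-129\right) + \frac{-50 + a{\left(3,5 \right)}}{19 + 66} = 92 \left(-129\right) + \frac{-50 + \left(3 + 5\right)}{19 + 66} = -11868 + \frac{-50 + 8}{85} = -11868 - \frac{42}{85} = - \frac{1008822}{85}$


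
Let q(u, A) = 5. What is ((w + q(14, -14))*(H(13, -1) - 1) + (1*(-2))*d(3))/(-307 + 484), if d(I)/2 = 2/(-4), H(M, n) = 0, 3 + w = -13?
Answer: 13/177 ≈ 0.073446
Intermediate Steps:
w = -16 (w = -3 - 13 = -16)
d(I) = -1 (d(I) = 2*(2/(-4)) = 2*(2*(-1/4)) = 2*(-1/2) = -1)
((w + q(14, -14))*(H(13, -1) - 1) + (1*(-2))*d(3))/(-307 + 484) = ((-16 + 5)*(0 - 1) + (1*(-2))*(-1))/(-307 + 484) = (-11*(-1) - 2*(-1))/177 = (11 + 2)*(1/177) = 13*(1/177) = 13/177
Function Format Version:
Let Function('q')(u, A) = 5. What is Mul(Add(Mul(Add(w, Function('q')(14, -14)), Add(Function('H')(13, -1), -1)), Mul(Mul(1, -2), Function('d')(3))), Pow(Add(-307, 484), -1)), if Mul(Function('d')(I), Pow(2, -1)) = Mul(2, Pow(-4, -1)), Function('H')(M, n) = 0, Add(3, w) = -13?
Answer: Rational(13, 177) ≈ 0.073446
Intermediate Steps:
w = -16 (w = Add(-3, -13) = -16)
Function('d')(I) = -1 (Function('d')(I) = Mul(2, Mul(2, Pow(-4, -1))) = Mul(2, Mul(2, Rational(-1, 4))) = Mul(2, Rational(-1, 2)) = -1)
Mul(Add(Mul(Add(w, Function('q')(14, -14)), Add(Function('H')(13, -1), -1)), Mul(Mul(1, -2), Function('d')(3))), Pow(Add(-307, 484), -1)) = Mul(Add(Mul(Add(-16, 5), Add(0, -1)), Mul(Mul(1, -2), -1)), Pow(Add(-307, 484), -1)) = Mul(Add(Mul(-11, -1), Mul(-2, -1)), Pow(177, -1)) = Mul(Add(11, 2), Rational(1, 177)) = Mul(13, Rational(1, 177)) = Rational(13, 177)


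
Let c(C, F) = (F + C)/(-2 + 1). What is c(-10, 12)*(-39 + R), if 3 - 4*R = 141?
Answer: 147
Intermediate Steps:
R = -69/2 (R = ¾ - ¼*141 = ¾ - 141/4 = -69/2 ≈ -34.500)
c(C, F) = -C - F (c(C, F) = (C + F)/(-1) = (C + F)*(-1) = -C - F)
c(-10, 12)*(-39 + R) = (-1*(-10) - 1*12)*(-39 - 69/2) = (10 - 12)*(-147/2) = -2*(-147/2) = 147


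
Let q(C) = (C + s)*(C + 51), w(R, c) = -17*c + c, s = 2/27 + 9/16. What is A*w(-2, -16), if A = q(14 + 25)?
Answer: 2739680/3 ≈ 9.1323e+5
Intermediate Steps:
s = 275/432 (s = 2*(1/27) + 9*(1/16) = 2/27 + 9/16 = 275/432 ≈ 0.63657)
w(R, c) = -16*c
q(C) = (51 + C)*(275/432 + C) (q(C) = (C + 275/432)*(C + 51) = (275/432 + C)*(51 + C) = (51 + C)*(275/432 + C))
A = 85615/24 (A = 4675/144 + (14 + 25)² + 22307*(14 + 25)/432 = 4675/144 + 39² + (22307/432)*39 = 4675/144 + 1521 + 289991/144 = 85615/24 ≈ 3567.3)
A*w(-2, -16) = 85615*(-16*(-16))/24 = (85615/24)*256 = 2739680/3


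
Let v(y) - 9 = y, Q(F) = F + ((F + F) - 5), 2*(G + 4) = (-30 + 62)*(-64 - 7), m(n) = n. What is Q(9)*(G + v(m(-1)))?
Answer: -24904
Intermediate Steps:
G = -1140 (G = -4 + ((-30 + 62)*(-64 - 7))/2 = -4 + (32*(-71))/2 = -4 + (1/2)*(-2272) = -4 - 1136 = -1140)
Q(F) = -5 + 3*F (Q(F) = F + (2*F - 5) = F + (-5 + 2*F) = -5 + 3*F)
v(y) = 9 + y
Q(9)*(G + v(m(-1))) = (-5 + 3*9)*(-1140 + (9 - 1)) = (-5 + 27)*(-1140 + 8) = 22*(-1132) = -24904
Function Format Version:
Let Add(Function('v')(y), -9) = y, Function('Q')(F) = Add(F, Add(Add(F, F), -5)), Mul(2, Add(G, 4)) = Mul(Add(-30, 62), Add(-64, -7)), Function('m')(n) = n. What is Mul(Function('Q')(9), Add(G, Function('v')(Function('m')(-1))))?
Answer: -24904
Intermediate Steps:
G = -1140 (G = Add(-4, Mul(Rational(1, 2), Mul(Add(-30, 62), Add(-64, -7)))) = Add(-4, Mul(Rational(1, 2), Mul(32, -71))) = Add(-4, Mul(Rational(1, 2), -2272)) = Add(-4, -1136) = -1140)
Function('Q')(F) = Add(-5, Mul(3, F)) (Function('Q')(F) = Add(F, Add(Mul(2, F), -5)) = Add(F, Add(-5, Mul(2, F))) = Add(-5, Mul(3, F)))
Function('v')(y) = Add(9, y)
Mul(Function('Q')(9), Add(G, Function('v')(Function('m')(-1)))) = Mul(Add(-5, Mul(3, 9)), Add(-1140, Add(9, -1))) = Mul(Add(-5, 27), Add(-1140, 8)) = Mul(22, -1132) = -24904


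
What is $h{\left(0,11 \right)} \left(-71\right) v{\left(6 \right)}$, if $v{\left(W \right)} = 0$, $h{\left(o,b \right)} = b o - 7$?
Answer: $0$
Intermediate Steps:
$h{\left(o,b \right)} = -7 + b o$
$h{\left(0,11 \right)} \left(-71\right) v{\left(6 \right)} = \left(-7 + 11 \cdot 0\right) \left(-71\right) 0 = \left(-7 + 0\right) \left(-71\right) 0 = \left(-7\right) \left(-71\right) 0 = 497 \cdot 0 = 0$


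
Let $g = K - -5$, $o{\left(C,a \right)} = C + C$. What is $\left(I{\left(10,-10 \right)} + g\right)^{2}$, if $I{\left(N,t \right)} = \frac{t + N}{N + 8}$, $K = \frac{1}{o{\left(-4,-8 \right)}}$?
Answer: $\frac{1521}{64} \approx 23.766$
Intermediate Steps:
$o{\left(C,a \right)} = 2 C$
$K = - \frac{1}{8}$ ($K = \frac{1}{2 \left(-4\right)} = \frac{1}{-8} = - \frac{1}{8} \approx -0.125$)
$I{\left(N,t \right)} = \frac{N + t}{8 + N}$
$g = \frac{39}{8}$ ($g = - \frac{1}{8} - -5 = - \frac{1}{8} + 5 = \frac{39}{8} \approx 4.875$)
$\left(I{\left(10,-10 \right)} + g\right)^{2} = \left(\frac{10 - 10}{8 + 10} + \frac{39}{8}\right)^{2} = \left(\frac{1}{18} \cdot 0 + \frac{39}{8}\right)^{2} = \left(0 + \frac{39}{8}\right)^{2} = \left(\frac{39}{8}\right)^{2} = \frac{1521}{64}$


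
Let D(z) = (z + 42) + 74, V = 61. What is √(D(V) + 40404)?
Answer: 9*√501 ≈ 201.45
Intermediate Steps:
D(z) = 116 + z (D(z) = (42 + z) + 74 = 116 + z)
√(D(V) + 40404) = √((116 + 61) + 40404) = √(177 + 40404) = √40581 = 9*√501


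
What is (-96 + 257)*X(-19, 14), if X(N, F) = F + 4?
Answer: 2898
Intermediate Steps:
X(N, F) = 4 + F
(-96 + 257)*X(-19, 14) = (-96 + 257)*(4 + 14) = 161*18 = 2898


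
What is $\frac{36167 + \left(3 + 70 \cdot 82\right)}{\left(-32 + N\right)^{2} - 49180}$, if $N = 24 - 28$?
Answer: $- \frac{20955}{23942} \approx -0.87524$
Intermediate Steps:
$N = -4$ ($N = 24 - 28 = -4$)
$\frac{36167 + \left(3 + 70 \cdot 82\right)}{\left(-32 + N\right)^{2} - 49180} = \frac{36167 + \left(3 + 70 \cdot 82\right)}{\left(-32 - 4\right)^{2} - 49180} = \frac{36167 + \left(3 + 5740\right)}{\left(-36\right)^{2} - 49180} = \frac{36167 + 5743}{1296 - 49180} = \frac{41910}{-47884} = 41910 \left(- \frac{1}{47884}\right) = - \frac{20955}{23942}$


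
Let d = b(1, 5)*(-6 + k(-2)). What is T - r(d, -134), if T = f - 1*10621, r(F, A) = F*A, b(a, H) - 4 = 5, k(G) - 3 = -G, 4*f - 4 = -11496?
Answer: -14700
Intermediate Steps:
f = -2873 (f = 1 + (¼)*(-11496) = 1 - 2874 = -2873)
k(G) = 3 - G
b(a, H) = 9 (b(a, H) = 4 + 5 = 9)
d = -9 (d = 9*(-6 + (3 - 1*(-2))) = 9*(-6 + (3 + 2)) = 9*(-6 + 5) = 9*(-1) = -9)
r(F, A) = A*F
T = -13494 (T = -2873 - 1*10621 = -2873 - 10621 = -13494)
T - r(d, -134) = -13494 - (-134)*(-9) = -13494 - 1*1206 = -13494 - 1206 = -14700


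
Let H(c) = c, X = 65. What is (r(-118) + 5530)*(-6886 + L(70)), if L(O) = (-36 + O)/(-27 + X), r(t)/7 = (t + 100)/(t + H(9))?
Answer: -78869046032/2071 ≈ -3.8083e+7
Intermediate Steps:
r(t) = 7*(100 + t)/(9 + t) (r(t) = 7*((t + 100)/(t + 9)) = 7*((100 + t)/(9 + t)) = 7*(100 + t)/(9 + t))
L(O) = -18/19 + O/38 (L(O) = (-36 + O)/(-27 + 65) = (-36 + O)/38 = (-36 + O)*(1/38) = -18/19 + O/38)
(r(-118) + 5530)*(-6886 + L(70)) = (7*(100 - 118)/(9 - 118) + 5530)*(-6886 + (-18/19 + (1/38)*70)) = (7*(-18)/(-109) + 5530)*(-6886 + (-18/19 + 35/19)) = (7*(-1/109)*(-18) + 5530)*(-6886 + 17/19) = (126/109 + 5530)*(-130817/19) = (602896/109)*(-130817/19) = -78869046032/2071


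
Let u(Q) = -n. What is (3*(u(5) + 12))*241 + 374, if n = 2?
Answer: 7604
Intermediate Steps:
u(Q) = -2 (u(Q) = -1*2 = -2)
(3*(u(5) + 12))*241 + 374 = (3*(-2 + 12))*241 + 374 = (3*10)*241 + 374 = 30*241 + 374 = 7230 + 374 = 7604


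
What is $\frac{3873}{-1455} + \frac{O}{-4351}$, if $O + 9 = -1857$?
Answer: $- \frac{4712131}{2110235} \approx -2.233$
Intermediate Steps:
$O = -1866$ ($O = -9 - 1857 = -1866$)
$\frac{3873}{-1455} + \frac{O}{-4351} = \frac{3873}{-1455} - \frac{1866}{-4351} = 3873 \left(- \frac{1}{1455}\right) - - \frac{1866}{4351} = - \frac{1291}{485} + \frac{1866}{4351} = - \frac{4712131}{2110235}$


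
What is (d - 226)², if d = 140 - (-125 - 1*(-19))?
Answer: 400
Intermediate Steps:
d = 246 (d = 140 - (-125 + 19) = 140 - 1*(-106) = 140 + 106 = 246)
(d - 226)² = (246 - 226)² = 20² = 400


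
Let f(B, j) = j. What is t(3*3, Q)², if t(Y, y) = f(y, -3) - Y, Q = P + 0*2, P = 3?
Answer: 144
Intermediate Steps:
Q = 3 (Q = 3 + 0*2 = 3 + 0 = 3)
t(Y, y) = -3 - Y
t(3*3, Q)² = (-3 - 3*3)² = (-3 - 1*9)² = (-3 - 9)² = (-12)² = 144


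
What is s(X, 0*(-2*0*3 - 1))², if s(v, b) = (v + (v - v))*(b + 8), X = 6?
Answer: 2304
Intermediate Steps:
s(v, b) = v*(8 + b) (s(v, b) = (v + 0)*(8 + b) = v*(8 + b))
s(X, 0*(-2*0*3 - 1))² = (6*(8 + 0*(-2*0*3 - 1)))² = (6*(8 + 0*(0*3 - 1)))² = (6*(8 + 0*(0 - 1)))² = (6*(8 + 0*(-1)))² = (6*(8 + 0))² = (6*8)² = 48² = 2304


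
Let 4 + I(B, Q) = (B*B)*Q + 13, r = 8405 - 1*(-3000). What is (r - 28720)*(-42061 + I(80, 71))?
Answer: -7139805620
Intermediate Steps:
r = 11405 (r = 8405 + 3000 = 11405)
I(B, Q) = 9 + Q*B² (I(B, Q) = -4 + ((B*B)*Q + 13) = -4 + (B²*Q + 13) = -4 + (Q*B² + 13) = -4 + (13 + Q*B²) = 9 + Q*B²)
(r - 28720)*(-42061 + I(80, 71)) = (11405 - 28720)*(-42061 + (9 + 71*80²)) = -17315*(-42061 + (9 + 71*6400)) = -17315*(-42061 + (9 + 454400)) = -17315*(-42061 + 454409) = -17315*412348 = -7139805620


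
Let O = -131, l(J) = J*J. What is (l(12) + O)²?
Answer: 169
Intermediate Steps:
l(J) = J²
(l(12) + O)² = (12² - 131)² = (144 - 131)² = 13² = 169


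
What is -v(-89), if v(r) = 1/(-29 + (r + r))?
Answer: 1/207 ≈ 0.0048309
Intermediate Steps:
v(r) = 1/(-29 + 2*r)
-v(-89) = -1/(-29 + 2*(-89)) = -1/(-29 - 178) = -1/(-207) = -1*(-1/207) = 1/207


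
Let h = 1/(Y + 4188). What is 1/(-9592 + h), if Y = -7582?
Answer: -3394/32555249 ≈ -0.00010425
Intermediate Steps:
h = -1/3394 (h = 1/(-7582 + 4188) = 1/(-3394) = -1/3394 ≈ -0.00029464)
1/(-9592 + h) = 1/(-9592 - 1/3394) = 1/(-32555249/3394) = -3394/32555249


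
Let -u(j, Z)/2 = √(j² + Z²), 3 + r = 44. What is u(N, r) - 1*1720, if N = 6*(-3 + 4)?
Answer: -1720 - 2*√1717 ≈ -1802.9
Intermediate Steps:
r = 41 (r = -3 + 44 = 41)
N = 6 (N = 6*1 = 6)
u(j, Z) = -2*√(Z² + j²) (u(j, Z) = -2*√(j² + Z²) = -2*√(Z² + j²))
u(N, r) - 1*1720 = -2*√(41² + 6²) - 1*1720 = -2*√(1681 + 36) - 1720 = -2*√1717 - 1720 = -1720 - 2*√1717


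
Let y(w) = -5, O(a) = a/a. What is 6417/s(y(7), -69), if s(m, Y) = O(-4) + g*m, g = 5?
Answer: -2139/8 ≈ -267.38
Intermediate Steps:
O(a) = 1
s(m, Y) = 1 + 5*m
6417/s(y(7), -69) = 6417/(1 + 5*(-5)) = 6417/(1 - 25) = 6417/(-24) = 6417*(-1/24) = -2139/8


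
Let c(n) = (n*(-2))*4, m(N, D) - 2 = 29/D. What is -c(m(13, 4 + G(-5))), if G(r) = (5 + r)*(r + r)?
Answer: 74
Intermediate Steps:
G(r) = 2*r*(5 + r) (G(r) = (5 + r)*(2*r) = 2*r*(5 + r))
m(N, D) = 2 + 29/D
c(n) = -8*n (c(n) = -2*n*4 = -8*n)
-c(m(13, 4 + G(-5))) = -(-8)*(2 + 29/(4 + 2*(-5)*(5 - 5))) = -(-8)*(2 + 29/(4 + 2*(-5)*0)) = -(-8)*(2 + 29/(4 + 0)) = -(-8)*(2 + 29/4) = -(-8)*37/4 = -1*(-74) = 74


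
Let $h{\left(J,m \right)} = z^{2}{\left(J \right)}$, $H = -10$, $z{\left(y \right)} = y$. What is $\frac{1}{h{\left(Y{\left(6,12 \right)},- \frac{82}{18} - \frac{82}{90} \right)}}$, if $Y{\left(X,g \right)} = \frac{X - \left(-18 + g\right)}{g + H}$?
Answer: $\frac{1}{36} \approx 0.027778$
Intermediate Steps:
$Y{\left(X,g \right)} = \frac{18 + X - g}{-10 + g}$ ($Y{\left(X,g \right)} = \frac{X - \left(-18 + g\right)}{g - 10} = \frac{18 + X - g}{-10 + g}$)
$h{\left(J,m \right)} = J^{2}$
$\frac{1}{h{\left(Y{\left(6,12 \right)},- \frac{82}{18} - \frac{82}{90} \right)}} = \frac{1}{\left(\frac{18 + 6 - 12}{-10 + 12}\right)^{2}} = \frac{1}{\left(\frac{18 + 6 - 12}{2}\right)^{2}} = \frac{1}{\left(\frac{1}{2} \cdot 12\right)^{2}} = \frac{1}{6^{2}} = \frac{1}{36}$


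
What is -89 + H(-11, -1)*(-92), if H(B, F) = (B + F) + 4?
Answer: 647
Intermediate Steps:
H(B, F) = 4 + B + F
-89 + H(-11, -1)*(-92) = -89 + (4 - 11 - 1)*(-92) = -89 - 8*(-92) = -89 + 736 = 647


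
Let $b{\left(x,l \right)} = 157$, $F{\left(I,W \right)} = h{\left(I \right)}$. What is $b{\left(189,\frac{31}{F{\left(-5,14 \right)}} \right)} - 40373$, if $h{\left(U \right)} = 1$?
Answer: $-40216$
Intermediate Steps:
$F{\left(I,W \right)} = 1$
$b{\left(189,\frac{31}{F{\left(-5,14 \right)}} \right)} - 40373 = 157 - 40373 = -40216$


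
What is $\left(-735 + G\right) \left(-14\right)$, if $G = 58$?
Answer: $9478$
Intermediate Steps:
$\left(-735 + G\right) \left(-14\right) = \left(-735 + 58\right) \left(-14\right) = \left(-677\right) \left(-14\right) = 9478$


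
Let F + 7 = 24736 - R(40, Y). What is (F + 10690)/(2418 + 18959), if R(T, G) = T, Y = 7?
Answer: 35379/21377 ≈ 1.6550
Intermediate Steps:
F = 24689 (F = -7 + (24736 - 1*40) = -7 + (24736 - 40) = -7 + 24696 = 24689)
(F + 10690)/(2418 + 18959) = (24689 + 10690)/(2418 + 18959) = 35379/21377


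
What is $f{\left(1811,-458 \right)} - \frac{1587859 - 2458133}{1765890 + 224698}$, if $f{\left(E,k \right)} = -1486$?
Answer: $- \frac{1478571747}{995294} \approx -1485.6$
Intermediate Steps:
$f{\left(1811,-458 \right)} - \frac{1587859 - 2458133}{1765890 + 224698} = -1486 - \frac{1587859 - 2458133}{1765890 + 224698} = -1486 - - \frac{870274}{1990588} = -1486 - \left(-870274\right) \frac{1}{1990588} = -1486 - - \frac{435137}{995294} = -1486 + \frac{435137}{995294} = - \frac{1478571747}{995294}$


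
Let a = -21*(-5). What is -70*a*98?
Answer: -720300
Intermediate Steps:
a = 105
-70*a*98 = -70*105*98 = -7350*98 = -720300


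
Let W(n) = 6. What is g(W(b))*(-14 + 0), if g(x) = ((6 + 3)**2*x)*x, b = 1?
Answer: -40824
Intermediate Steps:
g(x) = 81*x**2 (g(x) = (9**2*x)*x = (81*x)*x = 81*x**2)
g(W(b))*(-14 + 0) = (81*6**2)*(-14 + 0) = (81*36)*(-14) = 2916*(-14) = -40824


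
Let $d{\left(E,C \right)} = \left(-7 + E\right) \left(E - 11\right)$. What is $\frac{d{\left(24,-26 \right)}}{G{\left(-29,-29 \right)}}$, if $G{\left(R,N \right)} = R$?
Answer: $- \frac{221}{29} \approx -7.6207$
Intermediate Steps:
$d{\left(E,C \right)} = \left(-11 + E\right) \left(-7 + E\right)$ ($d{\left(E,C \right)} = \left(-7 + E\right) \left(-11 + E\right) = \left(-11 + E\right) \left(-7 + E\right)$)
$\frac{d{\left(24,-26 \right)}}{G{\left(-29,-29 \right)}} = \frac{77 + 24^{2} - 432}{-29} = \left(77 + 576 - 432\right) \left(- \frac{1}{29}\right) = 221 \left(- \frac{1}{29}\right) = - \frac{221}{29}$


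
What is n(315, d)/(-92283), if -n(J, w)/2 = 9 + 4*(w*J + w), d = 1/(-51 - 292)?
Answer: 3646/31653069 ≈ 0.00011519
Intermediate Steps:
d = -1/343 (d = 1/(-343) = -1/343 ≈ -0.0029155)
n(J, w) = -18 - 8*w - 8*J*w (n(J, w) = -2*(9 + 4*(w*J + w)) = -2*(9 + 4*(J*w + w)) = -2*(9 + 4*(w + J*w)) = -2*(9 + (4*w + 4*J*w)) = -2*(9 + 4*w + 4*J*w) = -18 - 8*w - 8*J*w)
n(315, d)/(-92283) = (-18 - 8*(-1/343) - 8*315*(-1/343))/(-92283) = (-18 + 8/343 + 360/49)*(-1/92283) = -3646/343*(-1/92283) = 3646/31653069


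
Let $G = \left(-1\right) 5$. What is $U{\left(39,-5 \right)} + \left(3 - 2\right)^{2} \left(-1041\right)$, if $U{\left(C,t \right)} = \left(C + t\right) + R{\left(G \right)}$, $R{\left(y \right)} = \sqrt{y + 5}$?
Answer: $-1007$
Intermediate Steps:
$G = -5$
$R{\left(y \right)} = \sqrt{5 + y}$
$U{\left(C,t \right)} = C + t$ ($U{\left(C,t \right)} = \left(C + t\right) + \sqrt{5 - 5} = \left(C + t\right) + \sqrt{0} = \left(C + t\right) + 0 = C + t$)
$U{\left(39,-5 \right)} + \left(3 - 2\right)^{2} \left(-1041\right) = \left(39 - 5\right) + \left(3 - 2\right)^{2} \left(-1041\right) = 34 + 1^{2} \left(-1041\right) = 34 + 1 \left(-1041\right) = 34 - 1041 = -1007$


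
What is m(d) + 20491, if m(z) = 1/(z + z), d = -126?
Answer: 5163731/252 ≈ 20491.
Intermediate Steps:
m(z) = 1/(2*z)
m(d) + 20491 = (½)/(-126) + 20491 = (½)*(-1/126) + 20491 = -1/252 + 20491 = 5163731/252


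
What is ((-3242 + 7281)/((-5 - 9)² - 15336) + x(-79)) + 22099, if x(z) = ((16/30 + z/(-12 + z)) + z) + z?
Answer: 90691669937/4133220 ≈ 21942.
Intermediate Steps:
x(z) = 8/15 + 2*z + z/(-12 + z) (x(z) = ((16*(1/30) + z/(-12 + z)) + z) + z = ((8/15 + z/(-12 + z)) + z) + z = (8/15 + z + z/(-12 + z)) + z = 8/15 + 2*z + z/(-12 + z))
((-3242 + 7281)/((-5 - 9)² - 15336) + x(-79)) + 22099 = ((-3242 + 7281)/((-5 - 9)² - 15336) + (-96 - 337*(-79) + 30*(-79)²)/(15*(-12 - 79))) + 22099 = (4039/((-14)² - 15336) + (1/15)*(-96 + 26623 + 30*6241)/(-91)) + 22099 = (4039/(196 - 15336) + (1/15)*(-1/91)*(-96 + 26623 + 187230)) + 22099 = (4039/(-15140) + (1/15)*(-1/91)*213757) + 22099 = (4039*(-1/15140) - 213757/1365) + 22099 = (-4039/15140 - 213757/1365) + 22099 = -648358843/4133220 + 22099 = 90691669937/4133220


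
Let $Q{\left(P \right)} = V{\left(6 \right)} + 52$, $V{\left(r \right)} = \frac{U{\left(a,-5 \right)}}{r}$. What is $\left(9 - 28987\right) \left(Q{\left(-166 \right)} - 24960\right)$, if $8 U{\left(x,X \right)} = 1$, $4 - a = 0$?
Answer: $\frac{17322802087}{24} \approx 7.2178 \cdot 10^{8}$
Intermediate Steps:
$a = 4$ ($a = 4 - 0 = 4 + 0 = 4$)
$U{\left(x,X \right)} = \frac{1}{8}$ ($U{\left(x,X \right)} = \frac{1}{8} \cdot 1 = \frac{1}{8}$)
$V{\left(r \right)} = \frac{1}{8 r}$
$Q{\left(P \right)} = \frac{2497}{48}$ ($Q{\left(P \right)} = \frac{1}{8 \cdot 6} + 52 = \frac{1}{8} \cdot \frac{1}{6} + 52 = \frac{1}{48} + 52 = \frac{2497}{48}$)
$\left(9 - 28987\right) \left(Q{\left(-166 \right)} - 24960\right) = \left(9 - 28987\right) \left(\frac{2497}{48} - 24960\right) = \left(-28978\right) \left(- \frac{1195583}{48}\right) = \frac{17322802087}{24}$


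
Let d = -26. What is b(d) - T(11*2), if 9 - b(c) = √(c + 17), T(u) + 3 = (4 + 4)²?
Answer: -52 - 3*I ≈ -52.0 - 3.0*I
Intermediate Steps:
T(u) = 61 (T(u) = -3 + (4 + 4)² = -3 + 8² = -3 + 64 = 61)
b(c) = 9 - √(17 + c) (b(c) = 9 - √(c + 17) = 9 - √(17 + c))
b(d) - T(11*2) = (9 - √(17 - 26)) - 1*61 = (9 - √(-9)) - 61 = (9 - 3*I) - 61 = -52 - 3*I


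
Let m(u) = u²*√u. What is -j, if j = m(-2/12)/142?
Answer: -I*√6/30672 ≈ -7.9861e-5*I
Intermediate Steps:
m(u) = u^(5/2)
j = I*√6/30672 (j = (-2/12)^(5/2)/142 = (-2*1/12)^(5/2)*(1/142) = (-⅙)^(5/2)*(1/142) = (I*√6/216)*(1/142) = I*√6/30672 ≈ 7.9861e-5*I)
-j = -I*√6/30672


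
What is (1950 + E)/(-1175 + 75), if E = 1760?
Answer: -371/110 ≈ -3.3727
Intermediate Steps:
(1950 + E)/(-1175 + 75) = (1950 + 1760)/(-1175 + 75) = 3710/(-1100) = 3710*(-1/1100) = -371/110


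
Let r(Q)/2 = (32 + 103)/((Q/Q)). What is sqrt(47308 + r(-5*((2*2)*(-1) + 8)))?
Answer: sqrt(47578) ≈ 218.12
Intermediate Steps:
r(Q) = 270 (r(Q) = 2*((32 + 103)/((Q/Q))) = 2*(135/1) = 2*(135*1) = 2*135 = 270)
sqrt(47308 + r(-5*((2*2)*(-1) + 8))) = sqrt(47308 + 270) = sqrt(47578)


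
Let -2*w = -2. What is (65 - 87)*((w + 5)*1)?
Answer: -132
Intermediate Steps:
w = 1 (w = -½*(-2) = 1)
(65 - 87)*((w + 5)*1) = (65 - 87)*((1 + 5)*1) = -132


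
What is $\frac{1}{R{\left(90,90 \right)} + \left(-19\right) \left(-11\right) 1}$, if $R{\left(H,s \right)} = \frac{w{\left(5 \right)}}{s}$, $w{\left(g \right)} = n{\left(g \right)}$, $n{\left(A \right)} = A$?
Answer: $\frac{18}{3763} \approx 0.0047834$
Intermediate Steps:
$w{\left(g \right)} = g$
$R{\left(H,s \right)} = \frac{5}{s}$
$\frac{1}{R{\left(90,90 \right)} + \left(-19\right) \left(-11\right) 1} = \frac{1}{\frac{5}{90} + \left(-19\right) \left(-11\right) 1} = \frac{1}{5 \cdot \frac{1}{90} + 209 \cdot 1} = \frac{1}{\frac{1}{18} + 209} = \frac{1}{\frac{3763}{18}} = \frac{18}{3763}$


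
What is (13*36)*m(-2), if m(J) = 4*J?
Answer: -3744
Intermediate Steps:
(13*36)*m(-2) = (13*36)*(4*(-2)) = 468*(-8) = -3744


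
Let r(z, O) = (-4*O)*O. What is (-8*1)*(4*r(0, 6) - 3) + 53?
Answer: 4685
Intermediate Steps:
r(z, O) = -4*O²
(-8*1)*(4*r(0, 6) - 3) + 53 = (-8*1)*(4*(-4*6²) - 3) + 53 = -8*(4*(-4*36) - 3) + 53 = -8*(4*(-144) - 3) + 53 = -8*(-576 - 3) + 53 = -8*(-579) + 53 = 4632 + 53 = 4685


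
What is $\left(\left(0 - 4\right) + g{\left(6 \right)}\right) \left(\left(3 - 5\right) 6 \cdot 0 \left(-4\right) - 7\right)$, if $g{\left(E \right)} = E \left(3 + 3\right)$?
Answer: $-224$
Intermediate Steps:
$g{\left(E \right)} = 6 E$ ($g{\left(E \right)} = E 6 = 6 E$)
$\left(\left(0 - 4\right) + g{\left(6 \right)}\right) \left(\left(3 - 5\right) 6 \cdot 0 \left(-4\right) - 7\right) = \left(\left(0 - 4\right) + 6 \cdot 6\right) \left(\left(3 - 5\right) 6 \cdot 0 \left(-4\right) - 7\right) = \left(-4 + 36\right) \left(- 2 \cdot 0 \left(-4\right) - 7\right) = 32 \left(\left(-2\right) 0 - 7\right) = 32 \left(0 - 7\right) = 32 \left(-7\right) = -224$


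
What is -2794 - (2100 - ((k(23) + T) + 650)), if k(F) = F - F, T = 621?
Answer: -3623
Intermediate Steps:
k(F) = 0
-2794 - (2100 - ((k(23) + T) + 650)) = -2794 - (2100 - ((0 + 621) + 650)) = -2794 - (2100 - (621 + 650)) = -2794 - (2100 - 1*1271) = -2794 - (2100 - 1271) = -2794 - 1*829 = -2794 - 829 = -3623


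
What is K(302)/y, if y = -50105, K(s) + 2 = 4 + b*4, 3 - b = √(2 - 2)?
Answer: -14/50105 ≈ -0.00027941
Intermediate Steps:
b = 3 (b = 3 - √(2 - 2) = 3 - √0 = 3 - 1*0 = 3 + 0 = 3)
K(s) = 14 (K(s) = -2 + (4 + 3*4) = -2 + (4 + 12) = -2 + 16 = 14)
K(302)/y = 14/(-50105) = 14*(-1/50105) = -14/50105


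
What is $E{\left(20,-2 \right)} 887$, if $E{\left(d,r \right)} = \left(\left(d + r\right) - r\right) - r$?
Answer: $19514$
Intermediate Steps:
$E{\left(d,r \right)} = d - r$
$E{\left(20,-2 \right)} 887 = \left(20 - -2\right) 887 = \left(20 + 2\right) 887 = 22 \cdot 887 = 19514$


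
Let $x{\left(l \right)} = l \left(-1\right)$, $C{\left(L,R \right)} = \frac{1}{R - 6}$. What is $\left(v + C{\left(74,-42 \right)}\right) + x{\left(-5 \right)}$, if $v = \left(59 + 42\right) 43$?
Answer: $\frac{208703}{48} \approx 4348.0$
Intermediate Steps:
$C{\left(L,R \right)} = \frac{1}{-6 + R}$
$v = 4343$ ($v = 101 \cdot 43 = 4343$)
$x{\left(l \right)} = - l$
$\left(v + C{\left(74,-42 \right)}\right) + x{\left(-5 \right)} = \left(4343 + \frac{1}{-6 - 42}\right) - -5 = \left(4343 + \frac{1}{-48}\right) + 5 = \left(4343 - \frac{1}{48}\right) + 5 = \frac{208463}{48} + 5 = \frac{208703}{48}$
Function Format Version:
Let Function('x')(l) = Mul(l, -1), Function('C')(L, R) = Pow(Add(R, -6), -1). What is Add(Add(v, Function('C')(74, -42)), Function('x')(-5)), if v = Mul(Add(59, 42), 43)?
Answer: Rational(208703, 48) ≈ 4348.0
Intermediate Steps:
Function('C')(L, R) = Pow(Add(-6, R), -1)
v = 4343 (v = Mul(101, 43) = 4343)
Function('x')(l) = Mul(-1, l)
Add(Add(v, Function('C')(74, -42)), Function('x')(-5)) = Add(Add(4343, Pow(Add(-6, -42), -1)), Mul(-1, -5)) = Add(Add(4343, Pow(-48, -1)), 5) = Add(Add(4343, Rational(-1, 48)), 5) = Add(Rational(208463, 48), 5) = Rational(208703, 48)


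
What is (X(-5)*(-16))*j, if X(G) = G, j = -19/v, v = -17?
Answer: 1520/17 ≈ 89.412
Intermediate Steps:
j = 19/17 (j = -19/(-17) = -19*(-1/17) = 19/17 ≈ 1.1176)
(X(-5)*(-16))*j = -5*(-16)*(19/17) = 80*(19/17) = 1520/17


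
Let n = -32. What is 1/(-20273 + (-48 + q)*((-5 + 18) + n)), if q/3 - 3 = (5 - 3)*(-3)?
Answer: -1/19190 ≈ -5.2110e-5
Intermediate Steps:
q = -9 (q = 9 + 3*((5 - 3)*(-3)) = 9 + 3*(2*(-3)) = 9 + 3*(-6) = 9 - 18 = -9)
1/(-20273 + (-48 + q)*((-5 + 18) + n)) = 1/(-20273 + (-48 - 9)*((-5 + 18) - 32)) = 1/(-20273 - 57*(13 - 32)) = 1/(-20273 - 57*(-19)) = 1/(-20273 + 1083) = 1/(-19190) = -1/19190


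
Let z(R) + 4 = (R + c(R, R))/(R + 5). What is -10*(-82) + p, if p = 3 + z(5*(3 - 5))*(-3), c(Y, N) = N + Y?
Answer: 817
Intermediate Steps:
z(R) = -4 + 3*R/(5 + R) (z(R) = -4 + (R + (R + R))/(R + 5) = -4 + (R + 2*R)/(5 + R) = -4 + (3*R)/(5 + R) = -4 + 3*R/(5 + R))
p = -3 (p = 3 + ((-20 - 5*(3 - 5))/(5 + 5*(3 - 5)))*(-3) = 3 + ((-20 - 5*(-2))/(5 + 5*(-2)))*(-3) = 3 + ((-20 - 1*(-10))/(5 - 10))*(-3) = 3 + ((-20 + 10)/(-5))*(-3) = 3 - 1/5*(-10)*(-3) = 3 + 2*(-3) = 3 - 6 = -3)
-10*(-82) + p = -10*(-82) - 3 = 820 - 3 = 817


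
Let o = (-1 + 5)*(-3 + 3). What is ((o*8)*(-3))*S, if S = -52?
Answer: 0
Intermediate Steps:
o = 0 (o = 4*0 = 0)
((o*8)*(-3))*S = ((0*8)*(-3))*(-52) = (0*(-3))*(-52) = 0*(-52) = 0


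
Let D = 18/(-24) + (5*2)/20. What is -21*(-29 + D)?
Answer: 2457/4 ≈ 614.25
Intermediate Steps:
D = -¼ (D = 18*(-1/24) + 10*(1/20) = -¾ + ½ = -¼ ≈ -0.25000)
-21*(-29 + D) = -21*(-29 - ¼) = -21*(-117/4) = 2457/4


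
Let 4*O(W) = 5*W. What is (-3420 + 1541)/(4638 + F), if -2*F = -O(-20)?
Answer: -3758/9251 ≈ -0.40623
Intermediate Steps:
O(W) = 5*W/4 (O(W) = (5*W)/4 = 5*W/4)
F = -25/2 (F = -(-1)*(5/4)*(-20)/2 = -(-1)*(-25)/2 = -1/2*25 = -25/2 ≈ -12.500)
(-3420 + 1541)/(4638 + F) = (-3420 + 1541)/(4638 - 25/2) = -1879/9251/2 = -1879*2/9251 = -3758/9251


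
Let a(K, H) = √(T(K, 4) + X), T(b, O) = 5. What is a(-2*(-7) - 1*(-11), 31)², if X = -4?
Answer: 1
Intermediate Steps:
a(K, H) = 1 (a(K, H) = √(5 - 4) = √1 = 1)
a(-2*(-7) - 1*(-11), 31)² = 1² = 1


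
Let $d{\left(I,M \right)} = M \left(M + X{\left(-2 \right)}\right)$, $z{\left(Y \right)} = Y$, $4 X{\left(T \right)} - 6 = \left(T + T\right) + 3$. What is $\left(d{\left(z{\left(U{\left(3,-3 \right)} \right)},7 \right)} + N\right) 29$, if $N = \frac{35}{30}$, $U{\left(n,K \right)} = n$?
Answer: $\frac{20503}{12} \approx 1708.6$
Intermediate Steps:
$N = \frac{7}{6}$ ($N = 35 \cdot \frac{1}{30} = \frac{7}{6} \approx 1.1667$)
$X{\left(T \right)} = \frac{9}{4} + \frac{T}{2}$ ($X{\left(T \right)} = \frac{3}{2} + \frac{\left(T + T\right) + 3}{4} = \frac{3}{2} + \frac{2 T + 3}{4} = \frac{3}{2} + \frac{3 + 2 T}{4} = \frac{3}{2} + \left(\frac{3}{4} + \frac{T}{2}\right) = \frac{9}{4} + \frac{T}{2}$)
$d{\left(I,M \right)} = M \left(\frac{5}{4} + M\right)$ ($d{\left(I,M \right)} = M \left(M + \left(\frac{9}{4} + \frac{1}{2} \left(-2\right)\right)\right) = M \left(M + \left(\frac{9}{4} - 1\right)\right) = M \left(M + \frac{5}{4}\right) = M \left(\frac{5}{4} + M\right)$)
$\left(d{\left(z{\left(U{\left(3,-3 \right)} \right)},7 \right)} + N\right) 29 = \left(\frac{1}{4} \cdot 7 \left(5 + 4 \cdot 7\right) + \frac{7}{6}\right) 29 = \left(\frac{1}{4} \cdot 7 \left(5 + 28\right) + \frac{7}{6}\right) 29 = \left(\frac{1}{4} \cdot 7 \cdot 33 + \frac{7}{6}\right) 29 = \left(\frac{231}{4} + \frac{7}{6}\right) 29 = \frac{707}{12} \cdot 29 = \frac{20503}{12}$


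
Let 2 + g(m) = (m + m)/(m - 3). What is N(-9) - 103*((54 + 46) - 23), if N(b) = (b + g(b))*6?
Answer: -7988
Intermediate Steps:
g(m) = -2 + 2*m/(-3 + m) (g(m) = -2 + (m + m)/(m - 3) = -2 + (2*m)/(-3 + m) = -2 + 2*m/(-3 + m))
N(b) = 6*b + 36/(-3 + b) (N(b) = (b + 6/(-3 + b))*6 = 6*b + 36/(-3 + b))
N(-9) - 103*((54 + 46) - 23) = 6*(6 - 9*(-3 - 9))/(-3 - 9) - 103*((54 + 46) - 23) = 6*(6 - 9*(-12))/(-12) - 103*(100 - 23) = 6*(-1/12)*(6 + 108) - 103*77 = 6*(-1/12)*114 - 7931 = -57 - 7931 = -7988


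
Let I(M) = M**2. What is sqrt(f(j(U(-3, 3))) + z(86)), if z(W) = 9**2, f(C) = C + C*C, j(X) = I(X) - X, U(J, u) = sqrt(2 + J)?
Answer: sqrt(80 + I) ≈ 8.9444 + 0.0559*I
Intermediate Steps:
j(X) = X**2 - X
f(C) = C + C**2
z(W) = 81
sqrt(f(j(U(-3, 3))) + z(86)) = sqrt((sqrt(2 - 3)*(-1 + sqrt(2 - 3)))*(1 + sqrt(2 - 3)*(-1 + sqrt(2 - 3))) + 81) = sqrt((sqrt(-1)*(-1 + sqrt(-1)))*(1 + sqrt(-1)*(-1 + sqrt(-1))) + 81) = sqrt((I*(-1 + I))*(1 + I*(-1 + I)) + 81) = sqrt(I*(1 + I*(-1 + I))*(-1 + I) + 81) = sqrt(81 + I*(1 + I*(-1 + I))*(-1 + I))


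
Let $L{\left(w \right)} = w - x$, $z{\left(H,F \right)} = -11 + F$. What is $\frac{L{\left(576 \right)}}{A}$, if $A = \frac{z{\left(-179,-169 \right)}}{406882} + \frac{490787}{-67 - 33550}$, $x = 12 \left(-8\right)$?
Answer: $- \frac{4595859137184}{99849223597} \approx -46.028$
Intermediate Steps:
$x = -96$
$L{\left(w \right)} = 96 + w$ ($L{\left(w \right)} = w - -96 = w + 96 = 96 + w$)
$A = - \frac{99849223597}{6839076097}$ ($A = \frac{-11 - 169}{406882} + \frac{490787}{-67 - 33550} = \left(-180\right) \frac{1}{406882} + \frac{490787}{-67 - 33550} = - \frac{90}{203441} + \frac{490787}{-33617} = - \frac{90}{203441} + 490787 \left(- \frac{1}{33617}\right) = - \frac{90}{203441} - \frac{490787}{33617} = - \frac{99849223597}{6839076097} \approx -14.6$)
$\frac{L{\left(576 \right)}}{A} = \frac{96 + 576}{- \frac{99849223597}{6839076097}} = 672 \left(- \frac{6839076097}{99849223597}\right) = - \frac{4595859137184}{99849223597}$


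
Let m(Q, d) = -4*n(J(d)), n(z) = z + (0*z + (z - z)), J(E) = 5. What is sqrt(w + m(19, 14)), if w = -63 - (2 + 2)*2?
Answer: I*sqrt(91) ≈ 9.5394*I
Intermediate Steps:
n(z) = z (n(z) = z + (0 + 0) = z + 0 = z)
m(Q, d) = -20 (m(Q, d) = -4*5 = -20)
w = -71 (w = -63 - 4*2 = -63 - 1*8 = -63 - 8 = -71)
sqrt(w + m(19, 14)) = sqrt(-71 - 20) = sqrt(-91) = I*sqrt(91)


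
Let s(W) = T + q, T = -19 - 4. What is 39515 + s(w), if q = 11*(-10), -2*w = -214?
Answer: 39382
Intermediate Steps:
w = 107 (w = -½*(-214) = 107)
q = -110
T = -23
s(W) = -133 (s(W) = -23 - 110 = -133)
39515 + s(w) = 39515 - 133 = 39382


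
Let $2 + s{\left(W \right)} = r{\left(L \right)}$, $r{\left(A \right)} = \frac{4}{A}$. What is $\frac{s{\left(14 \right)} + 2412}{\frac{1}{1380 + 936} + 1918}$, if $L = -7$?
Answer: $\frac{39061656}{31094623} \approx 1.2562$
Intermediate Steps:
$s{\left(W \right)} = - \frac{18}{7}$ ($s{\left(W \right)} = -2 + \frac{4}{-7} = -2 + 4 \left(- \frac{1}{7}\right) = -2 - \frac{4}{7} = - \frac{18}{7}$)
$\frac{s{\left(14 \right)} + 2412}{\frac{1}{1380 + 936} + 1918} = \frac{- \frac{18}{7} + 2412}{\frac{1}{1380 + 936} + 1918} = \frac{16866}{7 \left(\frac{1}{2316} + 1918\right)} = \frac{16866}{7 \cdot \frac{4442089}{2316}} = \frac{16866}{7} \cdot \frac{2316}{4442089} = \frac{39061656}{31094623}$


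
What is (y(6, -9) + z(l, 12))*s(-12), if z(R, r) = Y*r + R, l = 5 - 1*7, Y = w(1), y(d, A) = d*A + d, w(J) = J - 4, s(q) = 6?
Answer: -516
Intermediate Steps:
w(J) = -4 + J
y(d, A) = d + A*d (y(d, A) = A*d + d = d + A*d)
Y = -3 (Y = -4 + 1 = -3)
l = -2 (l = 5 - 7 = -2)
z(R, r) = R - 3*r (z(R, r) = -3*r + R = R - 3*r)
(y(6, -9) + z(l, 12))*s(-12) = (6*(1 - 9) + (-2 - 3*12))*6 = (6*(-8) + (-2 - 36))*6 = (-48 - 38)*6 = -86*6 = -516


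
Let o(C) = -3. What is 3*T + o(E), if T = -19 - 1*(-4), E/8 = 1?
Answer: -48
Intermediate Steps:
E = 8 (E = 8*1 = 8)
T = -15 (T = -19 + 4 = -15)
3*T + o(E) = 3*(-15) - 3 = -45 - 3 = -48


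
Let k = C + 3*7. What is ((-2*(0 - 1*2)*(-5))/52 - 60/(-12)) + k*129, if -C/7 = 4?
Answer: -11679/13 ≈ -898.38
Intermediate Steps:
C = -28 (C = -7*4 = -28)
k = -7 (k = -28 + 3*7 = -28 + 21 = -7)
((-2*(0 - 1*2)*(-5))/52 - 60/(-12)) + k*129 = ((-2*(0 - 1*2)*(-5))/52 - 60/(-12)) - 7*129 = ((-2*(0 - 2)*(-5))*(1/52) - 60*(-1/12)) - 903 = ((-2*(-2)*(-5))*(1/52) + 5) - 903 = ((4*(-5))*(1/52) + 5) - 903 = (-20*1/52 + 5) - 903 = (-5/13 + 5) - 903 = 60/13 - 903 = -11679/13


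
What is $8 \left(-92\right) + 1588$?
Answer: $852$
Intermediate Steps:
$8 \left(-92\right) + 1588 = -736 + 1588 = 852$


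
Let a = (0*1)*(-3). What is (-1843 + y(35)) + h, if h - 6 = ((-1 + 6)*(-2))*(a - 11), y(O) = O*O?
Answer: -502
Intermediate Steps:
y(O) = O**2
a = 0 (a = 0*(-3) = 0)
h = 116 (h = 6 + ((-1 + 6)*(-2))*(0 - 11) = 6 + (5*(-2))*(-11) = 6 - 10*(-11) = 6 + 110 = 116)
(-1843 + y(35)) + h = (-1843 + 35**2) + 116 = (-1843 + 1225) + 116 = -618 + 116 = -502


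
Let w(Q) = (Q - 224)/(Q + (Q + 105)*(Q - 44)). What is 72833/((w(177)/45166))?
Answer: -123961065200874/47 ≈ -2.6375e+12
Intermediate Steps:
w(Q) = (-224 + Q)/(Q + (-44 + Q)*(105 + Q)) (w(Q) = (-224 + Q)/(Q + (105 + Q)*(-44 + Q)) = (-224 + Q)/(Q + (-44 + Q)*(105 + Q)))
72833/((w(177)/45166)) = 72833/((((-224 + 177)/(-4620 + 177**2 + 62*177))/45166)) = 72833/(((-47/(-4620 + 31329 + 10974))*(1/45166))) = 72833/(((-47/37683)*(1/45166))) = 72833/((((1/37683)*(-47))*(1/45166))) = 72833/((-47/37683*1/45166)) = 72833/(-47/1701990378) = 72833*(-1701990378/47) = -123961065200874/47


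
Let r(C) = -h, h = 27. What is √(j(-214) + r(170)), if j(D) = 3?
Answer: 2*I*√6 ≈ 4.899*I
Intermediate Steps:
r(C) = -27 (r(C) = -1*27 = -27)
√(j(-214) + r(170)) = √(3 - 27) = √(-24) = 2*I*√6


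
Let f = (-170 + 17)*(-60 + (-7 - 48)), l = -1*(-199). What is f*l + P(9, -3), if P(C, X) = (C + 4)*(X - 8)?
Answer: 3501262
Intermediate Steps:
P(C, X) = (-8 + X)*(4 + C) (P(C, X) = (4 + C)*(-8 + X) = (-8 + X)*(4 + C))
l = 199
f = 17595 (f = -153*(-60 - 55) = -153*(-115) = 17595)
f*l + P(9, -3) = 17595*199 + (-32 - 8*9 + 4*(-3) + 9*(-3)) = 3501405 + (-32 - 72 - 12 - 27) = 3501405 - 143 = 3501262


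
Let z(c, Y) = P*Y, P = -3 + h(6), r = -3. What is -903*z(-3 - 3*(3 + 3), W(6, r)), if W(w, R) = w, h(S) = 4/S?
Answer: 12642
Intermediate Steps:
P = -7/3 (P = -3 + 4/6 = -3 + 4*(1/6) = -3 + 2/3 = -7/3 ≈ -2.3333)
z(c, Y) = -7*Y/3
-903*z(-3 - 3*(3 + 3), W(6, r)) = -(-2107)*6 = -903*(-14) = 12642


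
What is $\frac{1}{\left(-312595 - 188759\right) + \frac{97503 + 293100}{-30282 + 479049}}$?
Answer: $- \frac{149589}{74996913305} \approx -1.9946 \cdot 10^{-6}$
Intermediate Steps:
$\frac{1}{\left(-312595 - 188759\right) + \frac{97503 + 293100}{-30282 + 479049}} = \frac{1}{\left(-312595 - 188759\right) + \frac{390603}{448767}} = \frac{1}{-501354 + 390603 \cdot \frac{1}{448767}} = \frac{1}{-501354 + \frac{130201}{149589}} = \frac{1}{- \frac{74996913305}{149589}} = - \frac{149589}{74996913305}$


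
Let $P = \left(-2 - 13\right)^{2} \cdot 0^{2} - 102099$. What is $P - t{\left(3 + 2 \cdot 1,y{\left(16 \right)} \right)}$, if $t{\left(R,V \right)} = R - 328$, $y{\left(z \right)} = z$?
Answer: $-101776$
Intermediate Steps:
$t{\left(R,V \right)} = -328 + R$
$P = -102099$ ($P = \left(-15\right)^{2} \cdot 0 - 102099 = 225 \cdot 0 - 102099 = 0 - 102099 = -102099$)
$P - t{\left(3 + 2 \cdot 1,y{\left(16 \right)} \right)} = -102099 - \left(-328 + \left(3 + 2 \cdot 1\right)\right) = -102099 - \left(-328 + \left(3 + 2\right)\right) = -102099 - \left(-328 + 5\right) = -102099 - -323 = -102099 + 323 = -101776$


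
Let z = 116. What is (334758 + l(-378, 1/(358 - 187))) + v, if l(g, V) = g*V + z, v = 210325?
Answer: 10358739/19 ≈ 5.4520e+5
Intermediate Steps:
l(g, V) = 116 + V*g (l(g, V) = g*V + 116 = V*g + 116 = 116 + V*g)
(334758 + l(-378, 1/(358 - 187))) + v = (334758 + (116 - 378/(358 - 187))) + 210325 = (334758 + (116 - 378/171)) + 210325 = (334758 + (116 + (1/171)*(-378))) + 210325 = (334758 + (116 - 42/19)) + 210325 = (334758 + 2162/19) + 210325 = 6362564/19 + 210325 = 10358739/19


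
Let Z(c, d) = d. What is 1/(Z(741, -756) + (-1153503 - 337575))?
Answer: -1/1491834 ≈ -6.7032e-7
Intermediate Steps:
1/(Z(741, -756) + (-1153503 - 337575)) = 1/(-756 + (-1153503 - 337575)) = 1/(-756 - 1491078) = 1/(-1491834) = -1/1491834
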